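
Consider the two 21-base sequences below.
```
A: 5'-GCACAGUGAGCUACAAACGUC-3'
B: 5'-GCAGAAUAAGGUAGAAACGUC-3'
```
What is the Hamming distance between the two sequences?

The sequences differ at positions 4, 6, 8, 11, 14 (1-based) — 5 in total.

5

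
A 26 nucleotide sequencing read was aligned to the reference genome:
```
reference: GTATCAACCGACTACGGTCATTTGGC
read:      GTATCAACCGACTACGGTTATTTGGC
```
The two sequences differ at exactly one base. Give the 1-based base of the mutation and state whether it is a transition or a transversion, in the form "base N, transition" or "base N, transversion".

Base 19 changes C→T. C is a pyrimidine and T is a pyrimidine, so this is a transition.

base 19, transition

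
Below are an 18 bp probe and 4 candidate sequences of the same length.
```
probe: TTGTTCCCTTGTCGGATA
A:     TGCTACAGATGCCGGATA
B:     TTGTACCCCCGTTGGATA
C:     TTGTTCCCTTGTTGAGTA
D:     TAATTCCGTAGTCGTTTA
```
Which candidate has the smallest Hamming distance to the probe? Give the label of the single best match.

C

Hamming distances to probe — A: 7; B: 4; C: 3; D: 6.
Smallest is C with 3 mismatches.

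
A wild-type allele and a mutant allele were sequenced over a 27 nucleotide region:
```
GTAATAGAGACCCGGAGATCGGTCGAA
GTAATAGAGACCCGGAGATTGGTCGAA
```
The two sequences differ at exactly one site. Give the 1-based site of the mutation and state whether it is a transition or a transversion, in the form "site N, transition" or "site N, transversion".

site 20, transition

The sequences differ only at site 20: C→T (pyrimidine→pyrimidine), a transition.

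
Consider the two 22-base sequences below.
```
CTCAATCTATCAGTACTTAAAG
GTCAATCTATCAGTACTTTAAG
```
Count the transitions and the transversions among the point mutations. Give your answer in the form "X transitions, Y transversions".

0 transitions, 2 transversions

Mismatches (1-based):
position 1: C→G (pyrimidine→purine, transversion)
position 19: A→T (purine→pyrimidine, transversion)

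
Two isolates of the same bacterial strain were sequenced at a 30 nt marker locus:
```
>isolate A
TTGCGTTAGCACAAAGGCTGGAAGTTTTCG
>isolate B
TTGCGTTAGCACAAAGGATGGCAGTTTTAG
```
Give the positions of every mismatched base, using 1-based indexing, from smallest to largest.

Differences at position 18 (C→A), position 22 (A→C), position 29 (C→A).

18, 22, 29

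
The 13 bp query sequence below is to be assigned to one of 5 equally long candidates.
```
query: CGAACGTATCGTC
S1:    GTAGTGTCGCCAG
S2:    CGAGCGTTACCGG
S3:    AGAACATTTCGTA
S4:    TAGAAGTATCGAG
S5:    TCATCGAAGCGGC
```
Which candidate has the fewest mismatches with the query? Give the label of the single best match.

Hamming distances to query — S1: 9; S2: 6; S3: 4; S4: 6; S5: 6.
Smallest is S3 with 4 mismatches.

S3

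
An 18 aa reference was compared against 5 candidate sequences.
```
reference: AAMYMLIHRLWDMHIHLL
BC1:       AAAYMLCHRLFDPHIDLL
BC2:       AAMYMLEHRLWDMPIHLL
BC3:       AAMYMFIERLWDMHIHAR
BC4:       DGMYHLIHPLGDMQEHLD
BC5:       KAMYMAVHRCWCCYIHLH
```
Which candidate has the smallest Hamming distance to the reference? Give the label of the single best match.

Hamming distances to reference — BC1: 5; BC2: 2; BC3: 4; BC4: 8; BC5: 8.
Smallest is BC2 with 2 mismatches.

BC2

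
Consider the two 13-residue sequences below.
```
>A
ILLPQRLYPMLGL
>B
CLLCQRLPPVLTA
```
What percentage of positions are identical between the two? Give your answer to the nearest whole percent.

Mismatches at positions 1, 4, 8, 10, 12, 13 (1-based): 6 of 13.
Identical positions: 7/13 = 53.85% → 54%.

54%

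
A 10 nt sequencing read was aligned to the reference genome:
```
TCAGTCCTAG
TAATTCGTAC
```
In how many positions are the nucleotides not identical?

4

Mismatches (1-based): position 2: C→A; position 4: G→T; position 7: C→G; position 10: G→C.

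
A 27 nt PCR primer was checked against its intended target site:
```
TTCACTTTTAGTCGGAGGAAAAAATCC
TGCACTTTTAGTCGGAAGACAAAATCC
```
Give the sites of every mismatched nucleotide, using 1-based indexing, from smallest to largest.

2, 17, 20

Differences at site 2 (T→G), site 17 (G→A), site 20 (A→C).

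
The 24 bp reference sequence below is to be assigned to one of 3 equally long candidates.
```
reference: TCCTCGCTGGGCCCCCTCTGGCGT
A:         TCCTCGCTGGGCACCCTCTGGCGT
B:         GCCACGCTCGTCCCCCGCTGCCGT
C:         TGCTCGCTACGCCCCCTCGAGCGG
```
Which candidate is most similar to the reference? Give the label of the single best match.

A

Hamming distances to reference — A: 1; B: 6; C: 6.
Smallest is A with 1 mismatch.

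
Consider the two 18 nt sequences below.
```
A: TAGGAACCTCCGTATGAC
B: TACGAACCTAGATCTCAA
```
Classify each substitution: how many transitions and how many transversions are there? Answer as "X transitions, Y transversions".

1 transition, 6 transversions

Mismatches (1-based):
base 3: G→C (purine→pyrimidine, transversion)
base 10: C→A (pyrimidine→purine, transversion)
base 11: C→G (pyrimidine→purine, transversion)
base 12: G→A (purine→purine, transition)
base 14: A→C (purine→pyrimidine, transversion)
base 16: G→C (purine→pyrimidine, transversion)
base 18: C→A (pyrimidine→purine, transversion)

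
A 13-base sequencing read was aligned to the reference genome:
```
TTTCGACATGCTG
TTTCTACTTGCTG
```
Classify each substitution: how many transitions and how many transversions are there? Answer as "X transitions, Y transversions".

0 transitions, 2 transversions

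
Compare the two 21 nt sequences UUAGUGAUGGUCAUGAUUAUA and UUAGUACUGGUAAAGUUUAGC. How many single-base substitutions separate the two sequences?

The sequences differ at bases 6, 7, 12, 14, 16, 20, 21 (1-based) — 7 in total.

7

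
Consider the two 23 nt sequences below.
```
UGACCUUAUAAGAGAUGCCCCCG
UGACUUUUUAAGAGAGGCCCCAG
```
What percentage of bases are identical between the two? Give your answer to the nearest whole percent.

83%

Mismatches at positions 5, 8, 16, 22 (1-based): 4 of 23.
Identical positions: 19/23 = 82.61% → 83%.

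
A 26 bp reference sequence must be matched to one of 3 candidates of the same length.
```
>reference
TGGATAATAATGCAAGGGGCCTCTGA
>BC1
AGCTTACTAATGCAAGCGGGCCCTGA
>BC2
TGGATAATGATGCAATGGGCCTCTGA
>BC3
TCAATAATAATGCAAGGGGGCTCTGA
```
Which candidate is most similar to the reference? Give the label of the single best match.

BC1 differs at 7 bases; BC2 differs at 2 bases; BC3 differs at 3 bases. The closest is BC2.

BC2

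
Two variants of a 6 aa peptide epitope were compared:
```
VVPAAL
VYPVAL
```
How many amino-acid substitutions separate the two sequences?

Comparing position by position, 2 residues differ: 2 (V/Y), 4 (A/V).

2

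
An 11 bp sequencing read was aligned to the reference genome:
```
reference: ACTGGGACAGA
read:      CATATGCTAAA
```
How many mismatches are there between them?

7

The sequences differ at bases 1, 2, 4, 5, 7, 8, 10 (1-based) — 7 in total.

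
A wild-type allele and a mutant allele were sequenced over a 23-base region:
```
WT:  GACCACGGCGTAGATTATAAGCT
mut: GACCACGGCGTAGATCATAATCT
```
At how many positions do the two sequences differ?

2

Comparing position by position, 2 positions differ: 16 (T/C), 21 (G/T).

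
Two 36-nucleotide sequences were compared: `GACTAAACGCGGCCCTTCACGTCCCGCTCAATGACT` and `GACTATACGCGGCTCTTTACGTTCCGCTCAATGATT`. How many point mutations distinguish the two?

5

Mismatches (1-based): site 6: A→T; site 14: C→T; site 18: C→T; site 23: C→T; site 35: C→T.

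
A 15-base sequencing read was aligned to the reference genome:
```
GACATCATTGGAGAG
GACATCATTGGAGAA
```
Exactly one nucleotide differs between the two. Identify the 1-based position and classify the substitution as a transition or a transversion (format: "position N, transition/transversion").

Position 15 changes G→A. G is a purine and A is a purine, so this is a transition.

position 15, transition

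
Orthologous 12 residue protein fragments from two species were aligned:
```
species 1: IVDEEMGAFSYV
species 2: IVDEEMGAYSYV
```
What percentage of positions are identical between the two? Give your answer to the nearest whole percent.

92%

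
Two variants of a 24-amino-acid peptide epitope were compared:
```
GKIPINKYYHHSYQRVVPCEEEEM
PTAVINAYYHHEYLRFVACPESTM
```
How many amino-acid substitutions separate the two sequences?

The sequences differ at positions 1, 2, 3, 4, 7, 12, 14, 16, 18, 20, 22, 23 (1-based) — 12 in total.

12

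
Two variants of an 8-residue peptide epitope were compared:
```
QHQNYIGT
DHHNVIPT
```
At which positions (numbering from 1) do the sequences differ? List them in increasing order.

Differences at position 1 (Q→D), position 3 (Q→H), position 5 (Y→V), position 7 (G→P).

1, 3, 5, 7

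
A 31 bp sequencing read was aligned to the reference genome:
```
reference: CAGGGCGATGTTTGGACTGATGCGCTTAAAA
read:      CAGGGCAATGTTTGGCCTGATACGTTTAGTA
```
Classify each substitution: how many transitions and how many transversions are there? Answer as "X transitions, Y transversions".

Mismatches (1-based):
site 7: G→A (purine→purine, transition)
site 16: A→C (purine→pyrimidine, transversion)
site 22: G→A (purine→purine, transition)
site 25: C→T (pyrimidine→pyrimidine, transition)
site 29: A→G (purine→purine, transition)
site 30: A→T (purine→pyrimidine, transversion)

4 transitions, 2 transversions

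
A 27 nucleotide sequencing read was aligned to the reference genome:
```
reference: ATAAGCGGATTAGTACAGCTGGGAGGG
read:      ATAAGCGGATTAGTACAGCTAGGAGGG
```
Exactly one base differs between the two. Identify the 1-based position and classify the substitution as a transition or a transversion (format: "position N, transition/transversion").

position 21, transition

Position 21 changes G→A. G is a purine and A is a purine, so this is a transition.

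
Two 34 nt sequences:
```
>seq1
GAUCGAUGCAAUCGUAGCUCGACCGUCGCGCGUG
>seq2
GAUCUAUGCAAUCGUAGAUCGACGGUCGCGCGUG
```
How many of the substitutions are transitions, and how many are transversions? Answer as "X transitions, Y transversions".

Transitions (purine↔purine or pyrimidine↔pyrimidine): none.
Transversions (purine↔pyrimidine): 5 G→U, 18 C→A, 24 C→G.

0 transitions, 3 transversions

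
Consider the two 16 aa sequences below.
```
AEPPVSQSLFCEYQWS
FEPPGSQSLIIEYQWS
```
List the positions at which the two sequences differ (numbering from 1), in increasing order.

Scanning 1-based: 1: A/F; 5: V/G; 10: F/I; 11: C/I.

1, 5, 10, 11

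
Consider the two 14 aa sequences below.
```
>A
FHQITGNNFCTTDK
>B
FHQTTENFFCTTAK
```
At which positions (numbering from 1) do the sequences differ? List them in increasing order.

Differences at position 4 (I→T), position 6 (G→E), position 8 (N→F), position 13 (D→A).

4, 6, 8, 13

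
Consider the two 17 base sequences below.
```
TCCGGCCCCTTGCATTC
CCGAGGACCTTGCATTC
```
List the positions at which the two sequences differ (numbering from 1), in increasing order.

1, 3, 4, 6, 7

Differences at position 1 (T→C), position 3 (C→G), position 4 (G→A), position 6 (C→G), position 7 (C→A).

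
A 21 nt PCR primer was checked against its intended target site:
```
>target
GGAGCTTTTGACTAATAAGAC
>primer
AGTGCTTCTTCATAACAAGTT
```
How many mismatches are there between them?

9

Comparing position by position, 9 sites differ: 1 (G/A), 3 (A/T), 8 (T/C), 10 (G/T), 11 (A/C), 12 (C/A), 16 (T/C), 20 (A/T), 21 (C/T).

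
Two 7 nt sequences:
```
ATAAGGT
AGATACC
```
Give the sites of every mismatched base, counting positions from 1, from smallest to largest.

2, 4, 5, 6, 7

Differences at site 2 (T→G), site 4 (A→T), site 5 (G→A), site 6 (G→C), site 7 (T→C).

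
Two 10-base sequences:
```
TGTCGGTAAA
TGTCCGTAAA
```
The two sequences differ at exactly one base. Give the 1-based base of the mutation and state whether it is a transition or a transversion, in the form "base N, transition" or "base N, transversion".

The sequences differ only at base 5: G→C (purine→pyrimidine), a transversion.

base 5, transversion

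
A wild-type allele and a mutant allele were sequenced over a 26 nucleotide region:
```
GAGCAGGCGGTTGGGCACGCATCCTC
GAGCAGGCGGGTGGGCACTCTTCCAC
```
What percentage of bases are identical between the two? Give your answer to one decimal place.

84.6%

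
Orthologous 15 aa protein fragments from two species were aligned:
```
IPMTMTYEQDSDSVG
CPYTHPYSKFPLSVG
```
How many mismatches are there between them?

The sequences differ at positions 1, 3, 5, 6, 8, 9, 10, 11, 12 (1-based) — 9 in total.

9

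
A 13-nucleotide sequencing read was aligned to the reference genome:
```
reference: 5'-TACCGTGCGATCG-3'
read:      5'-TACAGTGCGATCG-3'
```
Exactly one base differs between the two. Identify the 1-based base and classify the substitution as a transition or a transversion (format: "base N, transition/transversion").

base 4, transversion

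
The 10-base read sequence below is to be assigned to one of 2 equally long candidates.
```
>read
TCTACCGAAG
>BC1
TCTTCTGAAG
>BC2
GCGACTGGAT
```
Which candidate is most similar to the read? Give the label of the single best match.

BC1

BC1 differs at 2 bases; BC2 differs at 5 bases. The closest is BC1.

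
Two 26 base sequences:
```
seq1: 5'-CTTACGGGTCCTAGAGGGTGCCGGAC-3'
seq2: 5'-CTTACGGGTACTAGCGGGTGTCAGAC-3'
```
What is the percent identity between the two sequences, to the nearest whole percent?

Mismatches at positions 10, 15, 21, 23 (1-based): 4 of 26.
Identical positions: 22/26 = 84.62% → 85%.

85%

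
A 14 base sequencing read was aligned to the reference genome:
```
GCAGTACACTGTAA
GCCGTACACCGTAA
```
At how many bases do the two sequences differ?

Comparing position by position, 2 bases differ: 3 (A/C), 10 (T/C).

2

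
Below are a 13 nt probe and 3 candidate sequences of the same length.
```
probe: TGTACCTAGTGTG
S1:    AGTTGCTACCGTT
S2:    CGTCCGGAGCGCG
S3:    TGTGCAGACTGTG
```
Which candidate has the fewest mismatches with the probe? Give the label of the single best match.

S1 differs at 6 positions; S2 differs at 6 positions; S3 differs at 4 positions. The closest is S3.

S3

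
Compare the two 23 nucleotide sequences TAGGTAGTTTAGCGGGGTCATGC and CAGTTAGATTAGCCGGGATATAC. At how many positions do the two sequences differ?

Comparing position by position, 7 positions differ: 1 (T/C), 4 (G/T), 8 (T/A), 14 (G/C), 18 (T/A), 19 (C/T), 22 (G/A).

7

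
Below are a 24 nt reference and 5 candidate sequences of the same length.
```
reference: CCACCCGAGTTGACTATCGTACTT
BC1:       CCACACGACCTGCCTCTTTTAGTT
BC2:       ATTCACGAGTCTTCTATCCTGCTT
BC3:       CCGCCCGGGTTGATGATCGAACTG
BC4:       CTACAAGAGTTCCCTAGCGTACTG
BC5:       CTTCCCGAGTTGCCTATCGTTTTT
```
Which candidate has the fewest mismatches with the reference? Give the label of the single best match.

BC5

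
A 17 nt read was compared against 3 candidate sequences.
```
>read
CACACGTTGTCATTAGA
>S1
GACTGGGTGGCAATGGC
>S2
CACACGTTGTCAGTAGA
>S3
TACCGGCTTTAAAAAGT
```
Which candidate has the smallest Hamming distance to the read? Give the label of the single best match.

S2

S1 differs at 8 sites; S2 differs at 1 site; S3 differs at 9 sites. The closest is S2.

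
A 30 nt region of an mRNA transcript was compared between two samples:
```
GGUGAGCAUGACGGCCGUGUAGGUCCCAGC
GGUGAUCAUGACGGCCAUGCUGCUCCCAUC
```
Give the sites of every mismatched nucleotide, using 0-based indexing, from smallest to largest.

5, 16, 19, 20, 22, 28

Scanning 0-based: 5: G/U; 16: G/A; 19: U/C; 20: A/U; 22: G/C; 28: G/U.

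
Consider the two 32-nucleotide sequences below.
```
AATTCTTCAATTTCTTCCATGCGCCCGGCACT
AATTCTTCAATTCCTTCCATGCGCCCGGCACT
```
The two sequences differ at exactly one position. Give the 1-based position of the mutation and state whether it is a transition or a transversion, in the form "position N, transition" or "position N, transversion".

position 13, transition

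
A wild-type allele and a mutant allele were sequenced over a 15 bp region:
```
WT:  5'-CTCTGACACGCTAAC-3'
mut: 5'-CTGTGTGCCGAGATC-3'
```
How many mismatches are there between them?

Mismatches (1-based): site 3: C→G; site 6: A→T; site 7: C→G; site 8: A→C; site 11: C→A; site 12: T→G; site 14: A→T.

7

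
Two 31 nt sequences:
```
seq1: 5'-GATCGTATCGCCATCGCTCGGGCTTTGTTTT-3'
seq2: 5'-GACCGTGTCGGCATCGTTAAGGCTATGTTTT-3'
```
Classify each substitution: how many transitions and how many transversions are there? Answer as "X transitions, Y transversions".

Transitions (purine↔purine or pyrimidine↔pyrimidine): 3 T→C, 7 A→G, 17 C→T, 20 G→A.
Transversions (purine↔pyrimidine): 11 C→G, 19 C→A, 25 T→A.

4 transitions, 3 transversions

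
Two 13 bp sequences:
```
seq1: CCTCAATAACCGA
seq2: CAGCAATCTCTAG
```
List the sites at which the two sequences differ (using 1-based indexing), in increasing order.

2, 3, 8, 9, 11, 12, 13

Differences at site 2 (C→A), site 3 (T→G), site 8 (A→C), site 9 (A→T), site 11 (C→T), site 12 (G→A), site 13 (A→G).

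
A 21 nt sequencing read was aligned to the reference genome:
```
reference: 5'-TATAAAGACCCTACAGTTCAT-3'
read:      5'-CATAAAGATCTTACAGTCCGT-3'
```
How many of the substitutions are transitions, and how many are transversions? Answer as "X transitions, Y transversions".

Transitions (purine↔purine or pyrimidine↔pyrimidine): 1 T→C, 9 C→T, 11 C→T, 18 T→C, 20 A→G.
Transversions (purine↔pyrimidine): none.

5 transitions, 0 transversions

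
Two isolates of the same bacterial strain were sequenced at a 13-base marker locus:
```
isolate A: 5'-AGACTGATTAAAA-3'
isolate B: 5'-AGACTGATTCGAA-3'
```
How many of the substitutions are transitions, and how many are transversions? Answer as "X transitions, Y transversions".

1 transition, 1 transversion

Mismatches (1-based):
position 10: A→C (purine→pyrimidine, transversion)
position 11: A→G (purine→purine, transition)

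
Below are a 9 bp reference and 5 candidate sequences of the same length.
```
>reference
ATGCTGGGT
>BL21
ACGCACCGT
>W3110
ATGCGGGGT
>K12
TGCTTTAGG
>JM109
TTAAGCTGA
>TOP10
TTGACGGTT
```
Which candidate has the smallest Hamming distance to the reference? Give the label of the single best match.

Hamming distances to reference — BL21: 4; W3110: 1; K12: 7; JM109: 7; TOP10: 4.
Smallest is W3110 with 1 mismatch.

W3110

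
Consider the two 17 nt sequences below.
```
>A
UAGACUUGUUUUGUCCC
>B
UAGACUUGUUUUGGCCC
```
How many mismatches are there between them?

The sequences differ at sites 14 (1-based) — 1 in total.

1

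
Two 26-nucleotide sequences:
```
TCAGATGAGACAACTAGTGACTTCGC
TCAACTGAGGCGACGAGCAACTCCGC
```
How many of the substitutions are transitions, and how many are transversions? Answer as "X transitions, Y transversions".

6 transitions, 2 transversions

Transitions (purine↔purine or pyrimidine↔pyrimidine): 4 G→A, 10 A→G, 12 A→G, 18 T→C, 19 G→A, 23 T→C.
Transversions (purine↔pyrimidine): 5 A→C, 15 T→G.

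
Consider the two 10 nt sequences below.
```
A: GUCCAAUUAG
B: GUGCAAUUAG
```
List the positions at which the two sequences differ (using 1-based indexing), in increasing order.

Differences at position 3 (C→G).

3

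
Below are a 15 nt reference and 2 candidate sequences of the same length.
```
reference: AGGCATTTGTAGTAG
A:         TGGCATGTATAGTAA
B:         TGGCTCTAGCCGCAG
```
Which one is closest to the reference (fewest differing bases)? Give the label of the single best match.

Hamming distances to reference — A: 4; B: 7.
Smallest is A with 4 mismatches.

A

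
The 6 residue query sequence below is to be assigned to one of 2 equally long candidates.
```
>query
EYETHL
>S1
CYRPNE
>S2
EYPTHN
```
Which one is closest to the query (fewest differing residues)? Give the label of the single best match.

S2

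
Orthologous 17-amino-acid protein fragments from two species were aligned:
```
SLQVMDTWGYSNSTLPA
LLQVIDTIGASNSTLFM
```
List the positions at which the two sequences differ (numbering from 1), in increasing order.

1, 5, 8, 10, 16, 17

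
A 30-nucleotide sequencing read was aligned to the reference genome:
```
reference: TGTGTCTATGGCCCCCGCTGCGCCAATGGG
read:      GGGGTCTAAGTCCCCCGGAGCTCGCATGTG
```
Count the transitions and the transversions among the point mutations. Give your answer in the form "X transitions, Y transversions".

0 transitions, 10 transversions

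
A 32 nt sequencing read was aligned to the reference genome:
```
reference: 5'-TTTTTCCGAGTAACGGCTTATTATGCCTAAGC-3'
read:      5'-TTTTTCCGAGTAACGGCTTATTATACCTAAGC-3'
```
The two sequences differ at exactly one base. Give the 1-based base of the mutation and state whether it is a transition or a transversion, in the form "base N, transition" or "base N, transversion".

base 25, transition

Base 25 changes G→A. G is a purine and A is a purine, so this is a transition.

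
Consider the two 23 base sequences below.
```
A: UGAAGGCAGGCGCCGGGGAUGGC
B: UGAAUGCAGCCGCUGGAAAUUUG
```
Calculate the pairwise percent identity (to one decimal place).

65.2%

8 positions differ (5, 10, 14, 17, 18, 21, 22, 23), so 15 of 23 match: 15/23 = 65.22%.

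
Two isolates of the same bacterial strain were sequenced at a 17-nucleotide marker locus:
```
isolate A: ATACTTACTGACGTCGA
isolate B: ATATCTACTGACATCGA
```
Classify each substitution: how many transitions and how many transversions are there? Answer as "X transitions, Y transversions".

Transitions (purine↔purine or pyrimidine↔pyrimidine): 4 C→T, 5 T→C, 13 G→A.
Transversions (purine↔pyrimidine): none.

3 transitions, 0 transversions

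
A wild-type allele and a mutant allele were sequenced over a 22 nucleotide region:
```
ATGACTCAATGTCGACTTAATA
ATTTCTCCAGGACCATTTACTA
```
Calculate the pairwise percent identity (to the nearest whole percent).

64%

Mismatches at positions 3, 4, 8, 10, 12, 14, 16, 20 (1-based): 8 of 22.
Identical positions: 14/22 = 63.64% → 64%.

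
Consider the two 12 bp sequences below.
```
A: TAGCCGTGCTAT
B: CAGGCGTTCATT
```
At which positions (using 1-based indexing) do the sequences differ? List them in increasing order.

1, 4, 8, 10, 11

Scanning 1-based: 1: T/C; 4: C/G; 8: G/T; 10: T/A; 11: A/T.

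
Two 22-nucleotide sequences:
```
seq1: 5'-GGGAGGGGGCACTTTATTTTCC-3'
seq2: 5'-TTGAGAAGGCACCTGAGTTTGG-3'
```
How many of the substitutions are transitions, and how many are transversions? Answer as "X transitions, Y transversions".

3 transitions, 6 transversions

Mismatches (1-based):
position 1: G→T (purine→pyrimidine, transversion)
position 2: G→T (purine→pyrimidine, transversion)
position 6: G→A (purine→purine, transition)
position 7: G→A (purine→purine, transition)
position 13: T→C (pyrimidine→pyrimidine, transition)
position 15: T→G (pyrimidine→purine, transversion)
position 17: T→G (pyrimidine→purine, transversion)
position 21: C→G (pyrimidine→purine, transversion)
position 22: C→G (pyrimidine→purine, transversion)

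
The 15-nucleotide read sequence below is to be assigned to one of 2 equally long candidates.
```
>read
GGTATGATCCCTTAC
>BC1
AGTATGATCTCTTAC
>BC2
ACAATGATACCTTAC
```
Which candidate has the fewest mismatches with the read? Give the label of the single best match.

Hamming distances to read — BC1: 2; BC2: 4.
Smallest is BC1 with 2 mismatches.

BC1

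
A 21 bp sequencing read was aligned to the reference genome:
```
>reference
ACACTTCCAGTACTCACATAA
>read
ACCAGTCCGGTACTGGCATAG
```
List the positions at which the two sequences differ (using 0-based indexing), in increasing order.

2, 3, 4, 8, 14, 15, 20

Differences at position 2 (A→C), position 3 (C→A), position 4 (T→G), position 8 (A→G), position 14 (C→G), position 15 (A→G), position 20 (A→G).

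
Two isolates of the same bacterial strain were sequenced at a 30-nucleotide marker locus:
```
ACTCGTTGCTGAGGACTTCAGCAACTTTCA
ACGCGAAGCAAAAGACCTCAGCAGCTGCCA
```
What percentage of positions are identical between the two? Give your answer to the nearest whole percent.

Mismatches at positions 3, 6, 7, 10, 11, 13, 17, 24, 27, 28 (1-based): 10 of 30.
Identical positions: 20/30 = 66.67% → 67%.

67%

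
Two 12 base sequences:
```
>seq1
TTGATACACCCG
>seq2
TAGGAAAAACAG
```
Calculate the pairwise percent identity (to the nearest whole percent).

6 positions differ (2, 4, 5, 7, 9, 11), so 6 of 12 match: 6/12 = 50%.

50%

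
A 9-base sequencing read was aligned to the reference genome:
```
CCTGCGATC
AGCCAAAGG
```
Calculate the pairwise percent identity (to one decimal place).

11.1%

8 positions differ (1, 2, 3, 4, 5, 6, 8, 9), so 1 of 9 match: 1/9 = 11.11%.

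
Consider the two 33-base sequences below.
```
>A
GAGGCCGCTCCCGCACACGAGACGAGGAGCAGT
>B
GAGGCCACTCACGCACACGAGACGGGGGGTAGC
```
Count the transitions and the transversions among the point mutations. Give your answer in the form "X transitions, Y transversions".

5 transitions, 1 transversion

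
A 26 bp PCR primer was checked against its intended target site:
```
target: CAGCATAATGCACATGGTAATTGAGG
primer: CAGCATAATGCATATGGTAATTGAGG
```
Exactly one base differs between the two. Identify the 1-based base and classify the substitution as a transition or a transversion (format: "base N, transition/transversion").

The sequences differ only at base 13: C→T (pyrimidine→pyrimidine), a transition.

base 13, transition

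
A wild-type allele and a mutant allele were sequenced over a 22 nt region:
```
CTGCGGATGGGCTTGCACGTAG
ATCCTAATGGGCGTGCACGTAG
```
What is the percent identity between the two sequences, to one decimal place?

77.3%

5 positions differ (1, 3, 5, 6, 13), so 17 of 22 match: 17/22 = 77.27%.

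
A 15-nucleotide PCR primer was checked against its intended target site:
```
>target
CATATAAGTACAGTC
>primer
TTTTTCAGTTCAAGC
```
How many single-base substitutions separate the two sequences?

Comparing position by position, 7 bases differ: 1 (C/T), 2 (A/T), 4 (A/T), 6 (A/C), 10 (A/T), 13 (G/A), 14 (T/G).

7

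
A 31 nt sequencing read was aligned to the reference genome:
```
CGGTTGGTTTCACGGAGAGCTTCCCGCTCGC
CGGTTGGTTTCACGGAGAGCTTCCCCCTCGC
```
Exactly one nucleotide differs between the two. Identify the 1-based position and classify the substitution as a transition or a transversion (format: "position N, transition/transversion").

The sequences differ only at position 26: G→C (purine→pyrimidine), a transversion.

position 26, transversion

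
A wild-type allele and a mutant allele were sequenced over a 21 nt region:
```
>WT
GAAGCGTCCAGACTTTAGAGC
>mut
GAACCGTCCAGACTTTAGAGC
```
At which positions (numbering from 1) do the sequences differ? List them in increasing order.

Scanning 1-based: 4: G/C.

4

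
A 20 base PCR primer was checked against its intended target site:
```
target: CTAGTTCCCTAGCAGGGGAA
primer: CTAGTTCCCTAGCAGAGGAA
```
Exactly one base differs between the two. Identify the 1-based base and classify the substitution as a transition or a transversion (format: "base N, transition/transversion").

base 16, transition

Base 16 changes G→A. G is a purine and A is a purine, so this is a transition.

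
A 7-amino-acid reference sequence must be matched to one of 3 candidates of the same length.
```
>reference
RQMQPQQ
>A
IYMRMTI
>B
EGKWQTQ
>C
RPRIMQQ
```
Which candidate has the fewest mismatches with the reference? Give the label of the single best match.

C

A differs at 6 positions; B differs at 6 positions; C differs at 4 positions. The closest is C.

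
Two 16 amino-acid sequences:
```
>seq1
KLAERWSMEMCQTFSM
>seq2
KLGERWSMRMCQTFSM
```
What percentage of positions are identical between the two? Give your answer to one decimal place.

2 positions differ (3, 9), so 14 of 16 match: 14/16 = 87.5%.

87.5%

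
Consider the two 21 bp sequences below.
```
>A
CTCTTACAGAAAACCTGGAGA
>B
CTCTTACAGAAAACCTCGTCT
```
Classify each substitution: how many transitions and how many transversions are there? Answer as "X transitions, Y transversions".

0 transitions, 4 transversions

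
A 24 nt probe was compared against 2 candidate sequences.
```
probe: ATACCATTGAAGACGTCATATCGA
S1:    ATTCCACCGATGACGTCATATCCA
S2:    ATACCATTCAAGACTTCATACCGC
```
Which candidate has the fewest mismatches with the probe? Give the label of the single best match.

Hamming distances to probe — S1: 5; S2: 4.
Smallest is S2 with 4 mismatches.

S2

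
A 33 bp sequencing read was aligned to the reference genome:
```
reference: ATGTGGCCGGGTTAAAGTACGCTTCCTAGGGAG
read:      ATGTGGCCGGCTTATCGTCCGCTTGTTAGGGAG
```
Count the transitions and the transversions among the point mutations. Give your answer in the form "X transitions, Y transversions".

1 transition, 5 transversions

Transitions (purine↔purine or pyrimidine↔pyrimidine): 26 C→T.
Transversions (purine↔pyrimidine): 11 G→C, 15 A→T, 16 A→C, 19 A→C, 25 C→G.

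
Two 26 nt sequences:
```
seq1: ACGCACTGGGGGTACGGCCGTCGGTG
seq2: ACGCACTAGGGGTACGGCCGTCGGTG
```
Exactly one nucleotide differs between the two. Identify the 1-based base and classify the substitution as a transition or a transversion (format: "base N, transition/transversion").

The sequences differ only at base 8: G→A (purine→purine), a transition.

base 8, transition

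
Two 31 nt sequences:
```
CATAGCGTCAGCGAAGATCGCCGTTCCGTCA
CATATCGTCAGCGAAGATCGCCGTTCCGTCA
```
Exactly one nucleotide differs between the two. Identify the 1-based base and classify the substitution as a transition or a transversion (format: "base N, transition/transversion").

base 5, transversion

Base 5 changes G→T. G is a purine and T is a pyrimidine, so this is a transversion.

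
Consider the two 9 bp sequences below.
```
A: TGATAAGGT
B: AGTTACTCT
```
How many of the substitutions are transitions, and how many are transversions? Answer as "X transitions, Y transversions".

Mismatches (1-based):
site 1: T→A (pyrimidine→purine, transversion)
site 3: A→T (purine→pyrimidine, transversion)
site 6: A→C (purine→pyrimidine, transversion)
site 7: G→T (purine→pyrimidine, transversion)
site 8: G→C (purine→pyrimidine, transversion)

0 transitions, 5 transversions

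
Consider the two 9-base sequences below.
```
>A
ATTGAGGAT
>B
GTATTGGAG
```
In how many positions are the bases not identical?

5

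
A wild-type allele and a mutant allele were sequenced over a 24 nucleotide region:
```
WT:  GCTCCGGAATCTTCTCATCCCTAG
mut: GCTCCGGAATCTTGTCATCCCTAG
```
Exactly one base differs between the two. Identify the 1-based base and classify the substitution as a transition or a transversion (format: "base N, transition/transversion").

Base 14 changes C→G. C is a pyrimidine and G is a purine, so this is a transversion.

base 14, transversion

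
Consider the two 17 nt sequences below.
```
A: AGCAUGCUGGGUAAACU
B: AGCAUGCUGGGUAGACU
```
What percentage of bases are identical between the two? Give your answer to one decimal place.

94.1%

Mismatch at position 14 (1-based): 1 of 17.
Identical positions: 16/17 = 94.12% → 94.1%.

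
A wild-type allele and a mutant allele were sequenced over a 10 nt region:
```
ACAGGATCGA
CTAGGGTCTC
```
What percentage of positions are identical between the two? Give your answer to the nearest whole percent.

5 positions differ (1, 2, 6, 9, 10), so 5 of 10 match: 5/10 = 50%.

50%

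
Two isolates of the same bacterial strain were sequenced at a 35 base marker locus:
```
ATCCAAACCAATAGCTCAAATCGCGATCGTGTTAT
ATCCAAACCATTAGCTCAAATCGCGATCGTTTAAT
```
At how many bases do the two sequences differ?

Mismatches (1-based): base 11: A→T; base 31: G→T; base 33: T→A.

3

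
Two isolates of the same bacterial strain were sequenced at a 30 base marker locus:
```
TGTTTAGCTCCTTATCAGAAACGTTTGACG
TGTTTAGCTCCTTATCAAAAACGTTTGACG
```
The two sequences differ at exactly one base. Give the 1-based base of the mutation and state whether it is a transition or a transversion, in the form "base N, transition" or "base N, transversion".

Base 18 changes G→A. G is a purine and A is a purine, so this is a transition.

base 18, transition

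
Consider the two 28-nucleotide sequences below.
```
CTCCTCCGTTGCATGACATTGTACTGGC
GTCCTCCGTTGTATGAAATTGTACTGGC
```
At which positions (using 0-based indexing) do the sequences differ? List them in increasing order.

Scanning 0-based: 0: C/G; 11: C/T; 16: C/A.

0, 11, 16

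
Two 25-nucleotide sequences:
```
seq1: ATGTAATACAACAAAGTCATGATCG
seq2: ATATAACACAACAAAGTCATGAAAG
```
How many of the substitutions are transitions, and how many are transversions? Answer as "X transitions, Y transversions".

Mismatches (1-based):
base 3: G→A (purine→purine, transition)
base 7: T→C (pyrimidine→pyrimidine, transition)
base 23: T→A (pyrimidine→purine, transversion)
base 24: C→A (pyrimidine→purine, transversion)

2 transitions, 2 transversions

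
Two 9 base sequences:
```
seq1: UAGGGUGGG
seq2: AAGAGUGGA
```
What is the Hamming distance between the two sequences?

Comparing position by position, 3 sites differ: 1 (U/A), 4 (G/A), 9 (G/A).

3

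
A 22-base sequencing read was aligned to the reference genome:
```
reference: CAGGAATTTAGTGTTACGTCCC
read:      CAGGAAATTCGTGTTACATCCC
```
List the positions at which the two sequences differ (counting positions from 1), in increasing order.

Differences at position 7 (T→A), position 10 (A→C), position 18 (G→A).

7, 10, 18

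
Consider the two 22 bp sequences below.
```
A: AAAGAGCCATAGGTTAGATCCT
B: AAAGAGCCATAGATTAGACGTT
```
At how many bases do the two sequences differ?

Mismatches (1-based): base 13: G→A; base 19: T→C; base 20: C→G; base 21: C→T.

4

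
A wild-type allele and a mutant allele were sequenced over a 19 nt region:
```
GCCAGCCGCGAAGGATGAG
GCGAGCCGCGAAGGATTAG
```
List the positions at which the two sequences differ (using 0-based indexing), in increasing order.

Differences at position 2 (C→G), position 16 (G→T).

2, 16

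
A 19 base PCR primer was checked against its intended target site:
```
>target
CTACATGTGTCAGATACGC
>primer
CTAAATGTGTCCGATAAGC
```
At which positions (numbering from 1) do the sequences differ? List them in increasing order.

4, 12, 17

Scanning 1-based: 4: C/A; 12: A/C; 17: C/A.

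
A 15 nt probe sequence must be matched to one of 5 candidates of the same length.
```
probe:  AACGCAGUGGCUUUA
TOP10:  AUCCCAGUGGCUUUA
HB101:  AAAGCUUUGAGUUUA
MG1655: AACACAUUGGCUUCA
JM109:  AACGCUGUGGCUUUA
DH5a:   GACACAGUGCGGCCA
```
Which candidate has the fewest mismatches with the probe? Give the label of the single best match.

Hamming distances to probe — TOP10: 2; HB101: 5; MG1655: 3; JM109: 1; DH5a: 7.
Smallest is JM109 with 1 mismatch.

JM109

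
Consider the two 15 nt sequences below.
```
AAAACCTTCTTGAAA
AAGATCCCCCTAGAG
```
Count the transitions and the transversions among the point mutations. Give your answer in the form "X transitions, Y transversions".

Transitions (purine↔purine or pyrimidine↔pyrimidine): 3 A→G, 5 C→T, 7 T→C, 8 T→C, 10 T→C, 12 G→A, 13 A→G, 15 A→G.
Transversions (purine↔pyrimidine): none.

8 transitions, 0 transversions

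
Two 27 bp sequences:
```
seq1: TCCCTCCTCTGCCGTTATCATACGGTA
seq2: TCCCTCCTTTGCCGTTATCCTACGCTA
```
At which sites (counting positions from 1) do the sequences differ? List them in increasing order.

9, 20, 25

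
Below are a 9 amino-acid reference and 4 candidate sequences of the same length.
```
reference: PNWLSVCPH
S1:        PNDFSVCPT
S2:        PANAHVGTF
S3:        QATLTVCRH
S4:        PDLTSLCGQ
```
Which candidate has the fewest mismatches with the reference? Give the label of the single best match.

S1

S1 differs at 3 residues; S2 differs at 7 residues; S3 differs at 5 residues; S4 differs at 6 residues. The closest is S1.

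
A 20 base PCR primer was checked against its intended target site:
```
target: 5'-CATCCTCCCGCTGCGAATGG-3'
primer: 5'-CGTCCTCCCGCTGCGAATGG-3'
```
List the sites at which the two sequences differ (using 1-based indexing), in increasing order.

Differences at site 2 (A→G).

2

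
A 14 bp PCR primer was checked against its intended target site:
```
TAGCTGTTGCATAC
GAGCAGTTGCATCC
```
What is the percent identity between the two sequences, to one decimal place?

78.6%

3 positions differ (1, 5, 13), so 11 of 14 match: 11/14 = 78.57%.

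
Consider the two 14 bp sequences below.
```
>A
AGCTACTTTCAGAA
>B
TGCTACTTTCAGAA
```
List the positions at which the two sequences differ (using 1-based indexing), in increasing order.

Scanning 1-based: 1: A/T.

1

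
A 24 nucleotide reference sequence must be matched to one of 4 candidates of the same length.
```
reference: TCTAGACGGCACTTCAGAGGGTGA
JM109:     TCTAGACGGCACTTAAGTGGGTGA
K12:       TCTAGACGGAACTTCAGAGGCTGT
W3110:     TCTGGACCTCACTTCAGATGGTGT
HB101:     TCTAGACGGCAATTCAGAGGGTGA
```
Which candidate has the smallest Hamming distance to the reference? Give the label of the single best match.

HB101

Hamming distances to reference — JM109: 2; K12: 3; W3110: 5; HB101: 1.
Smallest is HB101 with 1 mismatch.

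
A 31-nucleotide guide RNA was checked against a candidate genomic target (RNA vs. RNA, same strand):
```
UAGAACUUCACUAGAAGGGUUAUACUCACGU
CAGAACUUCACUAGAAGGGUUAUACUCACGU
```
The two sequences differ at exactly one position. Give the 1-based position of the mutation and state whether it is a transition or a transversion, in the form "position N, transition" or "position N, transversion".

The sequences differ only at position 1: U→C (pyrimidine→pyrimidine), a transition.

position 1, transition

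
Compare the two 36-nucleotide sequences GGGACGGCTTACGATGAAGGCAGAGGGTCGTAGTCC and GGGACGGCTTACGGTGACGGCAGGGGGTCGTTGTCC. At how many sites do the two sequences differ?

4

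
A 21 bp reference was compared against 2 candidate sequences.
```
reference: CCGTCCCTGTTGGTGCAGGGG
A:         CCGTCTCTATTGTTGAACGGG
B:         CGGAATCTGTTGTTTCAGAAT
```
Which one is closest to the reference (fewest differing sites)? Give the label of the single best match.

A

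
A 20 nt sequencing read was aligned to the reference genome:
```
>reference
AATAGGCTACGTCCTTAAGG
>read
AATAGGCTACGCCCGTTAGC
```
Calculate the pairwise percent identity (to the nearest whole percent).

80%

4 positions differ (12, 15, 17, 20), so 16 of 20 match: 16/20 = 80%.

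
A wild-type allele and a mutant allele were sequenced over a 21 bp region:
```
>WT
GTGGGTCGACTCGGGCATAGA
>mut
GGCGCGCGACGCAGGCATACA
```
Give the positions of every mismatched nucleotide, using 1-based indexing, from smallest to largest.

2, 3, 5, 6, 11, 13, 20

Differences at position 2 (T→G), position 3 (G→C), position 5 (G→C), position 6 (T→G), position 11 (T→G), position 13 (G→A), position 20 (G→C).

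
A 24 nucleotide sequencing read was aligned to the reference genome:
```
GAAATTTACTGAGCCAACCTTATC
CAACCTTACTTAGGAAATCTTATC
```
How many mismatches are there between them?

7

Comparing position by position, 7 sites differ: 1 (G/C), 4 (A/C), 5 (T/C), 11 (G/T), 14 (C/G), 15 (C/A), 18 (C/T).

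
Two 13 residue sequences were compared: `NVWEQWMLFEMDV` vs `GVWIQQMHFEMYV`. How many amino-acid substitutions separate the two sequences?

Comparing position by position, 5 positions differ: 1 (N/G), 4 (E/I), 6 (W/Q), 8 (L/H), 12 (D/Y).

5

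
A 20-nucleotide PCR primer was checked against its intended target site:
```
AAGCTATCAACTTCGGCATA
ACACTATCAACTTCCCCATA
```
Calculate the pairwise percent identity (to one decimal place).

80.0%

4 positions differ (2, 3, 15, 16), so 16 of 20 match: 16/20 = 80%.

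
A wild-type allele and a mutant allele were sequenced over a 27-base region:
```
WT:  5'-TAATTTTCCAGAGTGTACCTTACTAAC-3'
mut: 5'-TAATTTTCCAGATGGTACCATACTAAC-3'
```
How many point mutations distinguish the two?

3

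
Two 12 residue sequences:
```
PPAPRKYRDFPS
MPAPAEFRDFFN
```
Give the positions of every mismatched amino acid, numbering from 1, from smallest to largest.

1, 5, 6, 7, 11, 12

Differences at position 1 (P→M), position 5 (R→A), position 6 (K→E), position 7 (Y→F), position 11 (P→F), position 12 (S→N).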